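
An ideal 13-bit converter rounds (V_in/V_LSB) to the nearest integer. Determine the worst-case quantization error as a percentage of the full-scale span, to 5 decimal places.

Rounding → worst-case error = ½ LSB = V_FS/2^14, so 100/16384 = 0.00610352 % of full scale.

0.00610 %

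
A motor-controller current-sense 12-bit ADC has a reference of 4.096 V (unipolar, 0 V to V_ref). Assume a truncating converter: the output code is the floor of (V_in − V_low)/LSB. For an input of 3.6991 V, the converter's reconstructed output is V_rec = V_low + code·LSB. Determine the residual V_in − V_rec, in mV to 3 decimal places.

Step size: 4.096 V ÷ 2^12 = 1.000 mV.
(V_in − V_low)/LSB = (3.6991 − 0)/0.001 = 3699.1000 → code 3699 (floor).
Code 3699 maps back to 0 + 3699×0.001 V = 3.699 V.
V_in − V_rec = 0.0001 V = 0.100 mV.

0.100 mV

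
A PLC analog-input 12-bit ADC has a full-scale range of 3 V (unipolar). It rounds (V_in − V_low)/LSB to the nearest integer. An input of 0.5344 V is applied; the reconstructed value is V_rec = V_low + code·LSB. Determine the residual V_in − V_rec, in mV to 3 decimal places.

Step size: 3 V ÷ 2^12 = 0.732 mV.
Scaled input = 729.6341 LSBs, so code = 730.
Code 730 maps back to 0 + 730×0.000732422 V = 0.53466797 V.
V_in − V_rec = -0.000267969 V = -0.268 mV.

-0.268 mV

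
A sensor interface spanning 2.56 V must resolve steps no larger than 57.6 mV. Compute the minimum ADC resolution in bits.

6 bits

Number of steps required ≥ 2.56 V / 57.6 mV = 44.44.
Need 2^N ≥ 44.44; 2^5 = 32, 2^6 = 64.
Minimum N = 6.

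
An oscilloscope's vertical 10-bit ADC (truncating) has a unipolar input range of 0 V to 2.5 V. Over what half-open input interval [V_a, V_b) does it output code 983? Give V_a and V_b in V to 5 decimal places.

LSB = 2.5/2^10 = 2.441 mV.
V_a = V_low + 983·LSB = 2.3999 V; V_b = V_low + 984·LSB = 2.40234 V.

[2.39990 V, 2.40234 V)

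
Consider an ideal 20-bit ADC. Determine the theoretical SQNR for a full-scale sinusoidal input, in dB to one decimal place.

SNR ≈ 6.02·N + 1.76 dB = 6.02·20 + 1.76 = 122.16 dB.

122.2 dB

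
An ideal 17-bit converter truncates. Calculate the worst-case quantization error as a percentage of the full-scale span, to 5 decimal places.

0.00076 %

Truncating → worst-case error = 1 LSB = V_FS/2^17, so 100/131072 = 0.000762939 % of full scale.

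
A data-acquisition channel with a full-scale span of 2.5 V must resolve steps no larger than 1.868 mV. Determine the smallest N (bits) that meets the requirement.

Number of steps required ≥ 2.5 V / 1.868 mV = 1338.33.
Need 2^N ≥ 1338.33; 2^10 = 1024, 2^11 = 2048.
Minimum N = 11.

11 bits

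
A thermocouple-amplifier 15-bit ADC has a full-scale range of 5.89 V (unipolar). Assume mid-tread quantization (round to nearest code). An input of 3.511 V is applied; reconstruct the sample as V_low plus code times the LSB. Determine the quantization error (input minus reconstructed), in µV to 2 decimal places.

-28.14 µV

Step size: 5.89 V ÷ 2^15 = 179.75 µV.
Scaled input = 19532.8435 LSBs, so code = 19533.
V_rec = 0 + 19533·0.000179749 = 3.5110281 V.
V_in − V_rec = -2.81372e-05 V = -28.14 µV.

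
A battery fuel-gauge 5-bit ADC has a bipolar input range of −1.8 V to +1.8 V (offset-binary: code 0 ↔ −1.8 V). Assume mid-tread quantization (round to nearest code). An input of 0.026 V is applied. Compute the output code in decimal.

code 16

LSB = 3.6 V / 32 = 112.500 mV.
(V_in − V_low)/LSB = (0.026 − (−1.8)) / 0.1125 = 16.231.
round(16.231) = 16.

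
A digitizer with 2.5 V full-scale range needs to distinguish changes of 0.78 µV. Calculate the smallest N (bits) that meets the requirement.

22 bits

Number of steps required ≥ 2.5 V / 0.78 µV = 3205128.21.
Need 2^N ≥ 3205128.21; 2^21 = 2097152, 2^22 = 4194304.
Minimum N = 22.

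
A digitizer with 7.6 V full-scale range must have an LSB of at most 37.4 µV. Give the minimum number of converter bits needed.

Number of steps required ≥ 7.6 V / 37.4 µV = 203208.56.
Need 2^N ≥ 203208.56; 2^17 = 131072, 2^18 = 262144.
Minimum N = 18.

18 bits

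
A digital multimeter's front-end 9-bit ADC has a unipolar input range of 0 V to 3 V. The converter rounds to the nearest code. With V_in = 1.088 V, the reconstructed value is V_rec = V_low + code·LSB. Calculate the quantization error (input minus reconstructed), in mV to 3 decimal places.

-1.844 mV

LSB = 3/2^9 = 5.859 mV.
Scaled input = 185.6853 LSBs, so code = 186.
Code 186 maps back to 0 + 186×0.00585938 V = 1.0898438 V.
Error = 1.088 − 1.0898438 = -0.00184375 V = -1.844 mV.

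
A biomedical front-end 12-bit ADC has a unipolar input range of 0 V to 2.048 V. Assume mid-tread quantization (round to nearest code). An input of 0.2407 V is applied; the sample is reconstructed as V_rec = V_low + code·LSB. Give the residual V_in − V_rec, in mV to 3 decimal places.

Step size: 2.048 V ÷ 2^12 = 0.500 mV.
(0.2407 − 0)/0.0005 = 481.4000; round gives code 481.
V_rec = 0 + 481·0.0005 = 0.2405 V.
Error = 0.2407 − 0.2405 = 0.0002 V = 0.200 mV.

0.200 mV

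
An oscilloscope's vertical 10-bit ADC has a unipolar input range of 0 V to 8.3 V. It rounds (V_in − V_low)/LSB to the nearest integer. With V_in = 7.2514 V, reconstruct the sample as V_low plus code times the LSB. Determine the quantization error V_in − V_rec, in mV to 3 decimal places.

Step size: 8.3 V ÷ 2^10 = 8.105 mV.
Scaled input = 894.6306 LSBs, so code = 895.
V_rec = 0 + 895·0.00810547 = 7.2543945 V.
V_in − V_rec = -0.00299453 V = -2.995 mV.

-2.995 mV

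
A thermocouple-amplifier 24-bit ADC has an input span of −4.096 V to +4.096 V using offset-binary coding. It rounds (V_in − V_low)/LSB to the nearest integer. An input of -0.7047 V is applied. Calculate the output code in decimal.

Full-scale span = 8.192 V; LSB = 8.192/2^24 = 0.49 µV.
(-0.7047 − (−4.096)) / 4.88281e-07 = 6945382.400 LSBs.
round(6945382.400) = 6945382.

code 6945382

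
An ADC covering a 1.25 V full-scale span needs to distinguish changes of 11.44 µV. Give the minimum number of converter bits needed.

17 bits

Number of steps required ≥ 1.25 V / 11.44 µV = 109265.73.
Need 2^N ≥ 109265.73; 2^16 = 65536, 2^17 = 131072.
Minimum N = 17.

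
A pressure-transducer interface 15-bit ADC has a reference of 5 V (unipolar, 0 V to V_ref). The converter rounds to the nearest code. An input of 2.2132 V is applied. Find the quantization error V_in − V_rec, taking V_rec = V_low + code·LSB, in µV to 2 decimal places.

One LSB is 5 V / 32768 = 152.59 µV.
Scaled input = 14504.4275 LSBs, so code = 14504.
V_rec = 0 + 14504·0.000152588 = 2.2131348 V.
Error = 2.2132 − 2.2131348 = 6.52344e-05 V = 65.23 µV.

65.23 µV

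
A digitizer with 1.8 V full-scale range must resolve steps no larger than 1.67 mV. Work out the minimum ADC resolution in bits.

11 bits

Number of steps required ≥ 1.8 V / 1.67 mV = 1077.84.
Need 2^N ≥ 1077.84; 2^10 = 1024, 2^11 = 2048.
Minimum N = 11.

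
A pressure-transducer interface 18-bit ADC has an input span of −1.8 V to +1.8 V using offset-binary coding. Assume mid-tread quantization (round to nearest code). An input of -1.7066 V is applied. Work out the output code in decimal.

code 6801

Full-scale span = 3.6 V; LSB = 3.6/2^18 = 13.73 µV.
(-1.7066 − (−1.8)) / 1.37329e-05 = 6801.180 LSBs.
So the output code is 6801.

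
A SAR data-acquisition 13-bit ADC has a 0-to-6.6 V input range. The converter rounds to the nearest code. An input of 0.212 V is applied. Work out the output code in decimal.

code 263

Full-scale span = 6.6 V; LSB = 6.6/2^13 = 0.806 mV.
(0.212 − 0) / 0.000805664 = 263.137 LSBs.
So the output code is 263.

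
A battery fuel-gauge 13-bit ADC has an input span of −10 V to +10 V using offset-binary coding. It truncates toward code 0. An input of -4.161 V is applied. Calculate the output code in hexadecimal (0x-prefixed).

Full-scale span = 20 V; LSB = 20/2^13 = 2.441 mV.
Input sits at 2391.654 steps above V_low.
So the output code is 2391.
In hexadecimal (0x-prefixed): 0x957.

code 0x957 (decimal 2391)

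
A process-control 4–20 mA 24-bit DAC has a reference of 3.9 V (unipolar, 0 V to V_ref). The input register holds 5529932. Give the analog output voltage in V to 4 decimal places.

1.2855 V

LSB = 3.9 V / 2^24 = 0.23 µV.
V_out = 0 + 5529932 × 2.32458e-07 V = 1.28548 V.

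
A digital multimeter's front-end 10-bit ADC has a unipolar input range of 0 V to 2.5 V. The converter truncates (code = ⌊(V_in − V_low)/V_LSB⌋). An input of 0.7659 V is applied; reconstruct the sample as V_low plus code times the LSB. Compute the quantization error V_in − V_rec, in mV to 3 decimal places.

1.740 mV

Step size: 2.5 V ÷ 2^10 = 2.441 mV.
(V_in − V_low)/LSB = (0.7659 − 0)/0.00244141 = 313.7126 → code 313 (floor).
V_rec = 0 + 313·0.00244141 = 0.76416016 V.
Error = 0.7659 − 0.76416016 = 0.00173984 V = 1.740 mV.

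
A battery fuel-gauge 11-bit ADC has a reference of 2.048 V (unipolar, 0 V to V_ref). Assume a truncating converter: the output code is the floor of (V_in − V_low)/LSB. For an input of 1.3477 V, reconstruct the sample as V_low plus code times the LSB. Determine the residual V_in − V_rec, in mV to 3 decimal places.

One LSB is 2.048 V / 2048 = 1.000 mV.
Scaled input = 1347.7000 LSBs, so code = 1347.
Reconstructed: 1.347 V.
V_in − V_rec = 0.0007 V = 0.700 mV.

0.700 mV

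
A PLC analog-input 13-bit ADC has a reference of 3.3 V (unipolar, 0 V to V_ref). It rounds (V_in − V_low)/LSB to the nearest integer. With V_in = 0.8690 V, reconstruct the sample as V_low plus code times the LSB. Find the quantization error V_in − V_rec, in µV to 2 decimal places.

Step size: 3.3 V ÷ 2^13 = 402.83 µV.
Scaled input = 2157.2267 LSBs, so code = 2157.
Code 2157 maps back to 0 + 2157×0.000402832 V = 0.86890869 V.
V_in − V_rec = 9.13086e-05 V = 91.31 µV.

91.31 µV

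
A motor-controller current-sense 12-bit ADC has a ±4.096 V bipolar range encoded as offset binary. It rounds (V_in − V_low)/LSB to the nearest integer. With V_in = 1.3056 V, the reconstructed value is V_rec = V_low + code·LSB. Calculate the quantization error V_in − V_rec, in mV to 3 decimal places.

Step size: 8.192 V ÷ 2^12 = 2.000 mV.
Scaled input = 2700.8000 LSBs, so code = 2701.
Reconstructed: 1.306 V.
Difference: -0.0004 V → -0.400 mV.

-0.400 mV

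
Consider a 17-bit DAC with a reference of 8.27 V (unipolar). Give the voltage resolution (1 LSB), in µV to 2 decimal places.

Full-scale span = 8.27 V.
LSB = 8.27 / 2^17 = 8.27 / 131072 = 6.30951e-05 V = 63.10 µV.

63.10 µV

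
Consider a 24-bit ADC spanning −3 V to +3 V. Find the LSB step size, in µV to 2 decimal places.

Full-scale span = 6 V.
LSB = 6 / 2^24 = 6 / 16777216 = 3.57628e-07 V = 0.36 µV.

0.36 µV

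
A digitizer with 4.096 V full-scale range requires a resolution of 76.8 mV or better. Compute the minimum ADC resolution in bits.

6 bits

Number of steps required ≥ 4.096 V / 76.8 mV = 53.33.
Need 2^N ≥ 53.33; 2^5 = 32, 2^6 = 64.
Minimum N = 6.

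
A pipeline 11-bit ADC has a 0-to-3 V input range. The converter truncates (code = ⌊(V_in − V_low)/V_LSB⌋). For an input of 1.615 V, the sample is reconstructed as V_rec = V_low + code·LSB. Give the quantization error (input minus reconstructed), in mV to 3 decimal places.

0.742 mV

Step size: 3 V ÷ 2^11 = 1.465 mV.
(V_in − V_low)/LSB = (1.615 − 0)/0.00146484 = 1102.5067 → code 1102 (floor).
Code 1102 maps back to 0 + 1102×0.00146484 V = 1.6142578 V.
Error = 1.615 − 1.6142578 = 0.000742188 V = 0.742 mV.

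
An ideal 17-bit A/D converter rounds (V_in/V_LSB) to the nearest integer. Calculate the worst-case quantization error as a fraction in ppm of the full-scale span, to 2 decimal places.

Rounding → worst-case error = ½ LSB = V_FS/2^18, so 1e+06/262144 = 3.8147 ppm of full scale.

3.81 ppm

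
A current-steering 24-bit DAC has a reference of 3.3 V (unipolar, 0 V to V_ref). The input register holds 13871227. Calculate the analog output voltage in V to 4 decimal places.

LSB = 3.3 V / 2^24 = 0.20 µV.
V_out = 0 + 13871227 × 1.96695e-07 V = 2.72841 V.

2.7284 V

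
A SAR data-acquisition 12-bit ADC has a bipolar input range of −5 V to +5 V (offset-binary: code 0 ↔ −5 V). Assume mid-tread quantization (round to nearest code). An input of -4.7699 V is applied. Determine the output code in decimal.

Full-scale span = 10 V; LSB = 10/2^12 = 2.441 mV.
Input sits at 94.249 steps above V_low.
So the output code is 94.

code 94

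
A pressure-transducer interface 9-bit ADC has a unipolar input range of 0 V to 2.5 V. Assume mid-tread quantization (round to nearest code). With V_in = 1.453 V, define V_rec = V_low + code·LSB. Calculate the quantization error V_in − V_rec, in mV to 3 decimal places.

LSB = 2.5/2^9 = 4.883 mV.
Scaled input = 297.5744 LSBs, so code = 298.
Code 298 maps back to 0 + 298×0.00488281 V = 1.4550781 V.
V_in − V_rec = -0.00207813 V = -2.078 mV.

-2.078 mV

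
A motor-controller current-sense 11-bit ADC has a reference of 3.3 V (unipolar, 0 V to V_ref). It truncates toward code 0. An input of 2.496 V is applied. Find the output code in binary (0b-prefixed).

LSB = 3.3 V / 2048 = 1.611 mV.
(2.496 − 0) / 0.00161133 = 1549.033 LSBs.
⌊·⌋(1549.033) = 1549.
In binary (0b-prefixed): 0b11000001101.

code 0b11000001101 (decimal 1549)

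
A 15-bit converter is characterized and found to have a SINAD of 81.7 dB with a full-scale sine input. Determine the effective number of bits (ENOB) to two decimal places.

13.28 bits

ENOB = (SINAD − 1.76) / 6.02 = (81.7 − 1.76)/6.02 = 13.279.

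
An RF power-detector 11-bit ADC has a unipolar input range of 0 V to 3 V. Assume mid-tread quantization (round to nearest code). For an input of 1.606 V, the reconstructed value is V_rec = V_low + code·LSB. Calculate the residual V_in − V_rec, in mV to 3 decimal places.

0.531 mV

Step size: 3 V ÷ 2^11 = 1.465 mV.
Scaled input = 1096.3627 LSBs, so code = 1096.
Code 1096 maps back to 0 + 1096×0.00146484 V = 1.6054688 V.
V_in − V_rec = 0.00053125 V = 0.531 mV.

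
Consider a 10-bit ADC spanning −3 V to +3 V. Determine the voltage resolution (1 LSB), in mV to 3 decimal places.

Full-scale span = 6 V.
LSB = 6 / 2^10 = 6 / 1024 = 0.00585938 V = 5.859 mV.

5.859 mV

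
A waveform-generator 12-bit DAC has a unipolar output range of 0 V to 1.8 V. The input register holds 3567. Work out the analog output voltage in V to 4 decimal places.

1.5675 V

LSB = 1.8 V / 2^12 = 439.45 µV.
V_out = 0 + 3567 × 0.000439453 V = 1.56753 V.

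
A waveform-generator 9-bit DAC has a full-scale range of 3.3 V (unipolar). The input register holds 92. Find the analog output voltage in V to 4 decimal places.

LSB = 3.3 V / 2^9 = 6.445 mV.
V_out = 0 + 92 × 0.00644531 V = 0.592969 V.

0.5930 V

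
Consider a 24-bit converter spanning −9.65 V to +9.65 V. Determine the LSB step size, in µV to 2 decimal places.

1.15 µV

Full-scale span = 19.3 V.
LSB = 19.3 / 2^24 = 19.3 / 16777216 = 1.15037e-06 V = 1.15 µV.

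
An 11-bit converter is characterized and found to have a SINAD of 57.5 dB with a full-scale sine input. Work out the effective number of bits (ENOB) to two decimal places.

ENOB = (SINAD − 1.76) / 6.02 = (57.5 − 1.76)/6.02 = 9.259.

9.26 bits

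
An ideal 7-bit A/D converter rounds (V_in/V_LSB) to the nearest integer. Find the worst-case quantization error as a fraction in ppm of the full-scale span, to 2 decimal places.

Rounding → worst-case error = ½ LSB = V_FS/2^8, so 1e+06/256 = 3906.25 ppm of full scale.

3906.25 ppm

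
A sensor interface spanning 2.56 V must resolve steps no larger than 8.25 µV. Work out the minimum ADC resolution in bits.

19 bits

Number of steps required ≥ 2.56 V / 8.25 µV = 310303.03.
Need 2^N ≥ 310303.03; 2^18 = 262144, 2^19 = 524288.
Minimum N = 19.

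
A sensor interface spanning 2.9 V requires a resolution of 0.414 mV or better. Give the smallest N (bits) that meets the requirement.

Number of steps required ≥ 2.9 V / 0.414 mV = 7004.83.
Need 2^N ≥ 7004.83; 2^12 = 4096, 2^13 = 8192.
Minimum N = 13.

13 bits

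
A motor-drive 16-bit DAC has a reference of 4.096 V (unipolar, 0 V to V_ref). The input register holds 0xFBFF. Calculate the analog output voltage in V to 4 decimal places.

4.0319 V

LSB = 4.096 V / 2^16 = 62.50 µV.
Code 0xFBFF = 64511 decimal.
V_out = 0 + 64511 × 6.25e-05 V = 4.03194 V.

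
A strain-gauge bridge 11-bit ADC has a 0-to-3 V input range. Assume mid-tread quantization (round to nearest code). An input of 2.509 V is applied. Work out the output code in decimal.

LSB = 3 V / 2048 = 1.465 mV.
(V_in − V_low)/LSB = (2.509 − 0) / 0.00146484 = 1712.811.
So the output code is 1713.

code 1713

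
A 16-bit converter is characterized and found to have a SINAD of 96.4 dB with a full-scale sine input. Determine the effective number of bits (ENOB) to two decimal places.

15.72 bits

ENOB = (SINAD − 1.76) / 6.02 = (96.4 − 1.76)/6.02 = 15.721.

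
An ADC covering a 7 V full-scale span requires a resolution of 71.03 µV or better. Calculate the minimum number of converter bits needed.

Number of steps required ≥ 7 V / 71.03 µV = 98549.91.
Need 2^N ≥ 98549.91; 2^16 = 65536, 2^17 = 131072.
Minimum N = 17.

17 bits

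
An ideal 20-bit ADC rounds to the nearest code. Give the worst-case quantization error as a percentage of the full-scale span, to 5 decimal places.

0.00005 %

Rounding → worst-case error = ½ LSB = V_FS/2^21, so 100/2097152 = 4.76837e-05 % of full scale.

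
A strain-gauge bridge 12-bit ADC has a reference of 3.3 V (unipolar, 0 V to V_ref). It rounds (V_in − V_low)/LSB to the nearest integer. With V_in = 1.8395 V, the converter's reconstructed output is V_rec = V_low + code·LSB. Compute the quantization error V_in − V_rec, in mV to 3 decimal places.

0.169 mV

Step size: 3.3 V ÷ 2^12 = 0.806 mV.
(1.8395 − 0)/0.000805664 = 2283.2097; round gives code 2283.
Reconstructed: 1.8393311 V.
Error = 1.8395 − 1.8393311 = 0.000168945 V = 0.169 mV.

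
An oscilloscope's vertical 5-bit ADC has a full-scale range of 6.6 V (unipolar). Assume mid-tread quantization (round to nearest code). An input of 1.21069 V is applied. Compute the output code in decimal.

code 6

Full-scale span = 6.6 V; LSB = 6.6/2^5 = 206.250 mV.
(1.21069 − 0) / 0.20625 = 5.870 LSBs.
round(5.870) = 6.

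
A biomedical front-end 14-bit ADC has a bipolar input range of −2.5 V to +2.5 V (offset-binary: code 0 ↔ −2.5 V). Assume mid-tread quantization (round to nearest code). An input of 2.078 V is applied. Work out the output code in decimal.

code 15001

LSB = 5 V / 16384 = 305.18 µV.
Input sits at 15001.190 steps above V_low.
round(15001.190) = 15001.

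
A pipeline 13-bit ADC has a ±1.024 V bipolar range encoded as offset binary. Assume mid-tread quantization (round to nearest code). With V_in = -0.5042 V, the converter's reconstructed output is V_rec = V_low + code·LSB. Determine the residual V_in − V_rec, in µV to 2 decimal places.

50.00 µV

LSB = 2.048/2^13 = 250.00 µV.
(-0.5042 − (−1.024))/0.00025 = 2079.2000; round gives code 2079.
Code 2079 maps back to (−1.024) + 2079×0.00025 V = -0.50425 V.
Difference: 5e-05 V → 50.00 µV.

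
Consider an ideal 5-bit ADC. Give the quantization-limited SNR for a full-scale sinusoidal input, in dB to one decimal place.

SNR ≈ 6.02·N + 1.76 dB = 6.02·5 + 1.76 = 31.86 dB.

31.9 dB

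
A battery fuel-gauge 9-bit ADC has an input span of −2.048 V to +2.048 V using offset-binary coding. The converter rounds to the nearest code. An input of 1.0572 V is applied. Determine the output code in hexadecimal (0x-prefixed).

With 512 levels over 4.096 V, one step is 8.000 mV.
Input sits at 388.150 steps above V_low.
round(388.150) = 388.
In hexadecimal (0x-prefixed): 0x184.

code 0x184 (decimal 388)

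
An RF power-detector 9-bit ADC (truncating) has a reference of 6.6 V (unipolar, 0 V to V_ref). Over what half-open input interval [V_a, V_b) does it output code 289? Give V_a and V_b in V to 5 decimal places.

[3.72539 V, 3.73828 V)

LSB = 6.6/2^9 = 12.891 mV.
V_a = V_low + 289·LSB = 3.72539 V; V_b = V_low + 290·LSB = 3.73828 V.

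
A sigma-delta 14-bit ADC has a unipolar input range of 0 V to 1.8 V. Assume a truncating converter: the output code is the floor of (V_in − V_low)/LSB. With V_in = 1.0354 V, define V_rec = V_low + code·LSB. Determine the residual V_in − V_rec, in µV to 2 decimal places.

One LSB is 1.8 V / 16384 = 109.86 µV.
(V_in − V_low)/LSB = (1.0354 − 0)/0.000109863 = 9424.4409 → code 9424 (floor).
Reconstructed: 1.0353516 V.
Error = 1.0354 − 1.0353516 = 4.84375e-05 V = 48.44 µV.

48.44 µV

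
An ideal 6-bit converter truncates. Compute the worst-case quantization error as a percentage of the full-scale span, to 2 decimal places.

Truncating → worst-case error = 1 LSB = V_FS/2^6, so 100/64 = 1.5625 % of full scale.

1.56 %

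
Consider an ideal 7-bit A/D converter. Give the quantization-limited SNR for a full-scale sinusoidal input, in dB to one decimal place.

43.9 dB

SNR ≈ 6.02·N + 1.76 dB = 6.02·7 + 1.76 = 43.90 dB.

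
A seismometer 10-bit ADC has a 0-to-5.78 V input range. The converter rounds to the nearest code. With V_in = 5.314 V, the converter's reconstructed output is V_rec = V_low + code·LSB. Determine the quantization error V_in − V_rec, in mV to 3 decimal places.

2.496 mV

Step size: 5.78 V ÷ 2^10 = 5.645 mV.
(5.314 − 0)/0.00564453 = 941.4422; round gives code 941.
Reconstructed: 5.3115039 V.
V_in − V_rec = 0.00249609 V = 2.496 mV.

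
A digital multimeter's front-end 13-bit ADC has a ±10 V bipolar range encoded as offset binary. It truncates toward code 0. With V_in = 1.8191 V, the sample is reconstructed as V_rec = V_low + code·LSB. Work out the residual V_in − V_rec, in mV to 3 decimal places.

LSB = 20/2^13 = 2.441 mV.
(V_in − V_low)/LSB = (1.8191 − (−10))/0.00244141 = 4841.1034 → code 4841 (floor).
V_rec = (−10) + 4841·0.00244141 = 1.8188477 V.
Difference: 0.000252344 V → 0.252 mV.

0.252 mV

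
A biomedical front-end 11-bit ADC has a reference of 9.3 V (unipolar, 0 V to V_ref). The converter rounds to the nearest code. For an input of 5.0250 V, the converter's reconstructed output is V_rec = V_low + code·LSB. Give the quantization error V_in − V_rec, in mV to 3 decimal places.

-1.904 mV

One LSB is 9.3 V / 2048 = 4.541 mV.
Scaled input = 1106.5806 LSBs, so code = 1107.
Code 1107 maps back to 0 + 1107×0.00454102 V = 5.0269043 V.
V_in − V_rec = -0.0019043 V = -1.904 mV.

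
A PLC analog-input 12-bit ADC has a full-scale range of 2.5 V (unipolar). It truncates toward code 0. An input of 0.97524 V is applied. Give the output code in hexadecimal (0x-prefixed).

code 0x63D (decimal 1597)

Full-scale span = 2.5 V; LSB = 2.5/2^12 = 0.610 mV.
(V_in − V_low)/LSB = (0.97524 − 0) / 0.000610352 = 1597.833.
⌊·⌋(1597.833) = 1597.
In hexadecimal (0x-prefixed): 0x63D.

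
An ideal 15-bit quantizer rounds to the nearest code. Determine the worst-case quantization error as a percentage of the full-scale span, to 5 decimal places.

Rounding → worst-case error = ½ LSB = V_FS/2^16, so 100/65536 = 0.00152588 % of full scale.

0.00153 %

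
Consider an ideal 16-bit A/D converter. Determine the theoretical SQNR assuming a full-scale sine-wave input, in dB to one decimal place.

98.1 dB

SNR ≈ 6.02·N + 1.76 dB = 6.02·16 + 1.76 = 98.08 dB.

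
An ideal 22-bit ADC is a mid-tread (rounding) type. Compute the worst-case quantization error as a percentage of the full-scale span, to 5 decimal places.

0.00001 %

Rounding → worst-case error = ½ LSB = V_FS/2^23, so 100/8388608 = 1.19209e-05 % of full scale.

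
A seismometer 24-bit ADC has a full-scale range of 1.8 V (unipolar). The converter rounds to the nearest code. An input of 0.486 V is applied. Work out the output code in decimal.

With 16777216 levels over 1.8 V, one step is 0.11 µV.
Input sits at 4529848.320 steps above V_low.
Round → code 4529848.

code 4529848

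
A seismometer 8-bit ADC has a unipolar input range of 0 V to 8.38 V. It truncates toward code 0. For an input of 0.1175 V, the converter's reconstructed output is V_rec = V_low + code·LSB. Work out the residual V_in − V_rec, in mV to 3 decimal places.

One LSB is 8.38 V / 256 = 32.734 mV.
(0.1175 − 0)/0.0327344 = 3.5895; ⌊·⌋ gives code 3.
V_rec = 0 + 3·0.0327344 = 0.098203125 V.
V_in − V_rec = 0.0192969 V = 19.297 mV.

19.297 mV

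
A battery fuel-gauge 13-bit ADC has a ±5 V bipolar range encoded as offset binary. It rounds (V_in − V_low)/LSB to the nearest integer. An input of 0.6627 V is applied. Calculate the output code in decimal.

With 8192 levels over 10 V, one step is 1.221 mV.
(0.6627 − (−5)) / 0.0012207 = 4638.884 LSBs.
Round → code 4639.

code 4639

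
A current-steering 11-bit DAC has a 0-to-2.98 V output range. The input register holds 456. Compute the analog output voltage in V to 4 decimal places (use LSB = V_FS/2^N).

LSB = 2.98 V / 2^11 = 1.455 mV.
V_out = 0 + 456 × 0.00145508 V = 0.663516 V.

0.6635 V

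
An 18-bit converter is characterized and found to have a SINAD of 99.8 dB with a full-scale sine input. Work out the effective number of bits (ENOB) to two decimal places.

ENOB = (SINAD − 1.76) / 6.02 = (99.8 − 1.76)/6.02 = 16.286.

16.29 bits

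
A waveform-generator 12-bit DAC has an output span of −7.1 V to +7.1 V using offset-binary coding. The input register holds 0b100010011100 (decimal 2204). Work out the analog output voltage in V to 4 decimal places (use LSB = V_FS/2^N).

LSB = 14.2 V / 2^12 = 3.467 mV.
Code 0b100010011100 = 2204 decimal.
V_out = (−7.1) + 2204 × 0.0034668 V = 0.54082 V.

0.5408 V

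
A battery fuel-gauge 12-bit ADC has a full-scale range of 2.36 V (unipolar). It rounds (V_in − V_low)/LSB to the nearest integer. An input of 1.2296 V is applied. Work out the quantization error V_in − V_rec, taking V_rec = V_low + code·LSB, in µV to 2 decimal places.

49.22 µV

One LSB is 2.36 V / 4096 = 0.576 mV.
(1.2296 − 0)/0.000576172 = 2134.0854; round gives code 2134.
Reconstructed: 1.2295508 V.
V_in − V_rec = 4.92188e-05 V = 49.22 µV.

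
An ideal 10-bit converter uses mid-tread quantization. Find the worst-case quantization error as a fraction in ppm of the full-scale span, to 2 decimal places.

488.28 ppm

Rounding → worst-case error = ½ LSB = V_FS/2^11, so 1e+06/2048 = 488.281 ppm of full scale.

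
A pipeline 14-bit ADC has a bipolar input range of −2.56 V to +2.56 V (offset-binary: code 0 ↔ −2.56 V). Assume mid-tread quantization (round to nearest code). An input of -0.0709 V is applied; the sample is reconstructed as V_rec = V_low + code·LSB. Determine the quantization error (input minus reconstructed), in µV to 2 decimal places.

37.50 µV

LSB = 5.12/2^14 = 312.50 µV.
(-0.0709 − (−2.56))/0.0003125 = 7965.1200; round gives code 7965.
Reconstructed: -0.0709375 V.
Difference: 3.75e-05 V → 37.50 µV.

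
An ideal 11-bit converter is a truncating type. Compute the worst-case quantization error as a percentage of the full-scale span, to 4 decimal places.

Truncating → worst-case error = 1 LSB = V_FS/2^11, so 100/2048 = 0.0488281 % of full scale.

0.0488 %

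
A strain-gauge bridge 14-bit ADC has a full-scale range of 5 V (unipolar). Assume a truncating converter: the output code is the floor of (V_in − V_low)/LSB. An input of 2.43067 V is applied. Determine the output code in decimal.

Full-scale span = 5 V; LSB = 5/2^14 = 305.18 µV.
(2.43067 − 0) / 0.000305176 = 7964.819 LSBs.
So the output code is 7964.

code 7964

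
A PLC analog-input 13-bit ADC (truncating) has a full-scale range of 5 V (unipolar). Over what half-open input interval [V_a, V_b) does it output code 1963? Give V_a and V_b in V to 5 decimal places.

[1.19812 V, 1.19873 V)

LSB = 5/2^13 = 0.610 mV.
V_a = V_low + 1963·LSB = 1.19812 V; V_b = V_low + 1964·LSB = 1.19873 V.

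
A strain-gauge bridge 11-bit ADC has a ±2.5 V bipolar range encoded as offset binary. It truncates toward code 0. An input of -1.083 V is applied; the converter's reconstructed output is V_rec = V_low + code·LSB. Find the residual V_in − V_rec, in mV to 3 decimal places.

0.984 mV

Step size: 5 V ÷ 2^11 = 2.441 mV.
(V_in − V_low)/LSB = (-1.083 − (−2.5))/0.00244141 = 580.4032 → code 580 (floor).
Code 580 maps back to (−2.5) + 580×0.00244141 V = -1.0839844 V.
V_in − V_rec = 0.000984375 V = 0.984 mV.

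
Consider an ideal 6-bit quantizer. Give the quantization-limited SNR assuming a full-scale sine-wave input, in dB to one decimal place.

SNR ≈ 6.02·N + 1.76 dB = 6.02·6 + 1.76 = 37.88 dB.

37.9 dB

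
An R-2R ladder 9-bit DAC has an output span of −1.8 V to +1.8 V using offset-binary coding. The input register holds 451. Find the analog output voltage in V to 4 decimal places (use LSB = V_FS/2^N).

LSB = 3.6 V / 2^9 = 7.031 mV.
V_out = (−1.8) + 451 × 0.00703125 V = 1.37109 V.

1.3711 V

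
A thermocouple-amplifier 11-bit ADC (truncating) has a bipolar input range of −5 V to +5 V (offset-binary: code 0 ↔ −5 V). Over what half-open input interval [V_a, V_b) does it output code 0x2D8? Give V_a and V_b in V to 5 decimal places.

LSB = 10/2^11 = 4.883 mV.
Code 0x2D8 = 728 decimal.
V_a = V_low + 728·LSB = -1.44531 V; V_b = V_low + 729·LSB = -1.44043 V.

[-1.44531 V, -1.44043 V)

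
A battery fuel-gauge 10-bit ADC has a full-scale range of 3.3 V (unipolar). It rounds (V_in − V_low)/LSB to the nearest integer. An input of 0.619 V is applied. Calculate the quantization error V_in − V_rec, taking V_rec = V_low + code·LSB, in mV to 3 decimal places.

One LSB is 3.3 V / 1024 = 3.223 mV.
(0.619 − 0)/0.00322266 = 192.0776; round gives code 192.
Reconstructed: 0.61875 V.
V_in − V_rec = 0.00025 V = 0.250 mV.

0.250 mV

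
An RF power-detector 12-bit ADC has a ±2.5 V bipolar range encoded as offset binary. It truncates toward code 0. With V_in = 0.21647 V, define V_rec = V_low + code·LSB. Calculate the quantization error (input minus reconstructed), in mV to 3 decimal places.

0.406 mV

One LSB is 5 V / 4096 = 1.221 mV.
(V_in − V_low)/LSB = (0.21647 − (−2.5))/0.0012207 = 2225.3322 → code 2225 (floor).
Reconstructed: 0.21606445 V.
V_in − V_rec = 0.000405547 V = 0.406 mV.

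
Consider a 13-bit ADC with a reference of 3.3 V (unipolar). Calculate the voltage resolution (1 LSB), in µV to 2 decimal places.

402.83 µV

Full-scale span = 3.3 V.
LSB = 3.3 / 2^13 = 3.3 / 8192 = 0.000402832 V = 402.83 µV.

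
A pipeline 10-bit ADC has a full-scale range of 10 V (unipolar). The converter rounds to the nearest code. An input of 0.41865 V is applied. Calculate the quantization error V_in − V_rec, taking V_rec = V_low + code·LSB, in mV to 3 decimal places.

One LSB is 10 V / 1024 = 9.766 mV.
(V_in − V_low)/LSB = (0.41865 − 0)/0.00976562 = 42.8698 → code 43 (round).
Code 43 maps back to 0 + 43×0.00976562 V = 0.41992188 V.
V_in − V_rec = -0.00127188 V = -1.272 mV.

-1.272 mV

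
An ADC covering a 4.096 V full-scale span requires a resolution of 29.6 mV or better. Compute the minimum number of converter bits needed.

8 bits

Number of steps required ≥ 4.096 V / 29.6 mV = 138.38.
Need 2^N ≥ 138.38; 2^7 = 128, 2^8 = 256.
Minimum N = 8.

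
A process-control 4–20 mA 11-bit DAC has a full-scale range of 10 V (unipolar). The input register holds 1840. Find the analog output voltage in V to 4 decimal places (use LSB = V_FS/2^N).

LSB = 10 V / 2^11 = 4.883 mV.
V_out = 0 + 1840 × 0.00488281 V = 8.98438 V.

8.9844 V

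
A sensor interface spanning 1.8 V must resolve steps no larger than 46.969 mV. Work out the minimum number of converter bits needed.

6 bits

Number of steps required ≥ 1.8 V / 46.969 mV = 38.32.
Need 2^N ≥ 38.32; 2^5 = 32, 2^6 = 64.
Minimum N = 6.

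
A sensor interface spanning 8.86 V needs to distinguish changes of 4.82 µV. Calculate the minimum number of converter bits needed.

21 bits

Number of steps required ≥ 8.86 V / 4.82 µV = 1838174.27.
Need 2^N ≥ 1838174.27; 2^20 = 1048576, 2^21 = 2097152.
Minimum N = 21.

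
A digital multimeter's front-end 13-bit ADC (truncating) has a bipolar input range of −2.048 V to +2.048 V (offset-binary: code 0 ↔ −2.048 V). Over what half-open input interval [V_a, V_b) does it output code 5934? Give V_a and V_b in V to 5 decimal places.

LSB = 4.096/2^13 = 0.500 mV.
V_a = V_low + 5934·LSB = 0.919 V; V_b = V_low + 5935·LSB = 0.9195 V.

[0.91900 V, 0.91950 V)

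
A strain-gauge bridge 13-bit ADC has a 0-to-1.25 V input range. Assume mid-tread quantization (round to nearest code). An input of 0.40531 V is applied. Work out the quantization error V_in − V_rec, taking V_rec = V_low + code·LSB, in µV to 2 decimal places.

36.56 µV

Step size: 1.25 V ÷ 2^13 = 152.59 µV.
Scaled input = 2656.2396 LSBs, so code = 2656.
Reconstructed: 0.40527344 V.
V_in − V_rec = 3.65625e-05 V = 36.56 µV.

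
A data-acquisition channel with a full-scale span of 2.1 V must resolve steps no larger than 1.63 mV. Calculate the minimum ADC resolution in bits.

11 bits

Number of steps required ≥ 2.1 V / 1.63 mV = 1288.34.
Need 2^N ≥ 1288.34; 2^10 = 1024, 2^11 = 2048.
Minimum N = 11.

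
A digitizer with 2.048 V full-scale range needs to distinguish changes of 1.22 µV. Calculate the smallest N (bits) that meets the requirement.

21 bits

Number of steps required ≥ 2.048 V / 1.22 µV = 1678688.52.
Need 2^N ≥ 1678688.52; 2^20 = 1048576, 2^21 = 2097152.
Minimum N = 21.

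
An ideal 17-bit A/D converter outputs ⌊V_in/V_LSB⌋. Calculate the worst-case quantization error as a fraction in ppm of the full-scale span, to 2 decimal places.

7.63 ppm

Truncating → worst-case error = 1 LSB = V_FS/2^17, so 1e+06/131072 = 7.62939 ppm of full scale.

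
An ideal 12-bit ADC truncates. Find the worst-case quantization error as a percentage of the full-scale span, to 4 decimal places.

0.0244 %

Truncating → worst-case error = 1 LSB = V_FS/2^12, so 100/4096 = 0.0244141 % of full scale.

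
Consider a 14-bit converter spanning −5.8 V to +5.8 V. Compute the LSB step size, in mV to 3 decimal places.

Full-scale span = 11.6 V.
LSB = 11.6 / 2^14 = 11.6 / 16384 = 0.000708008 V = 0.708 mV.

0.708 mV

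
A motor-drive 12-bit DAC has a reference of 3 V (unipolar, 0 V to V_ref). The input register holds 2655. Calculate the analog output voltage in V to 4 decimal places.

1.9446 V

LSB = 3 V / 2^12 = 0.732 mV.
V_out = 0 + 2655 × 0.000732422 V = 1.94458 V.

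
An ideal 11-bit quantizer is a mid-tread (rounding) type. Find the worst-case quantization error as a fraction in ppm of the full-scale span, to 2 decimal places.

Rounding → worst-case error = ½ LSB = V_FS/2^12, so 1e+06/4096 = 244.141 ppm of full scale.

244.14 ppm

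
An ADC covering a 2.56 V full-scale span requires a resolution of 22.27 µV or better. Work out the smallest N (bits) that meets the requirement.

17 bits

Number of steps required ≥ 2.56 V / 22.27 µV = 114952.85.
Need 2^N ≥ 114952.85; 2^16 = 65536, 2^17 = 131072.
Minimum N = 17.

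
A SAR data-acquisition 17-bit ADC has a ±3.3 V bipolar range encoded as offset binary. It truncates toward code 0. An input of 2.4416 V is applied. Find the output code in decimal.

code 114024

With 131072 levels over 6.6 V, one step is 50.35 µV.
Input sits at 114024.696 steps above V_low.
⌊·⌋(114024.696) = 114024.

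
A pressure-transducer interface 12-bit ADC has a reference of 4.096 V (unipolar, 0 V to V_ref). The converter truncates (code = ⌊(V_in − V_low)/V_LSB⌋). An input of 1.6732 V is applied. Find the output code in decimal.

code 1673

Full-scale span = 4.096 V; LSB = 4.096/2^12 = 1.000 mV.
Input sits at 1673.200 steps above V_low.
So the output code is 1673.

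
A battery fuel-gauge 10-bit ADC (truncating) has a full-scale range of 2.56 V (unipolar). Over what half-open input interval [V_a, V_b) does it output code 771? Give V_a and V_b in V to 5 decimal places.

[1.92750 V, 1.93000 V)

LSB = 2.56/2^10 = 2.500 mV.
V_a = V_low + 771·LSB = 1.9275 V; V_b = V_low + 772·LSB = 1.93 V.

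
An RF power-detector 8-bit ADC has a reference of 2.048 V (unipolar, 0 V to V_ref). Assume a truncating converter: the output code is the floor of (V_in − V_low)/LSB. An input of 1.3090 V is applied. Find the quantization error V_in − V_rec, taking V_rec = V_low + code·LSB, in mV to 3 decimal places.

Step size: 2.048 V ÷ 2^8 = 8.000 mV.
(V_in − V_low)/LSB = (1.3090 − 0)/0.008 = 163.6250 → code 163 (floor).
Reconstructed: 1.304 V.
Error = 1.3090 − 1.304 = 0.005 V = 5.000 mV.

5.000 mV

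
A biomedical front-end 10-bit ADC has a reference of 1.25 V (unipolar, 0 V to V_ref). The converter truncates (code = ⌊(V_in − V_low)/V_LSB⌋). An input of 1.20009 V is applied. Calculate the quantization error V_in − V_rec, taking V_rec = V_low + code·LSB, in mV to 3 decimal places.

One LSB is 1.25 V / 1024 = 1.221 mV.
(1.20009 − 0)/0.0012207 = 983.1137; ⌊·⌋ gives code 983.
Reconstructed: 1.1999512 V.
Error = 1.20009 − 1.1999512 = 0.000138828 V = 0.139 mV.

0.139 mV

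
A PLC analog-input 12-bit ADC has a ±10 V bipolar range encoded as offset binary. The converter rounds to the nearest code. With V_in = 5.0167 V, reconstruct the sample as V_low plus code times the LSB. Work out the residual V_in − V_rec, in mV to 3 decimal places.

2.052 mV

One LSB is 20 V / 4096 = 4.883 mV.
(5.0167 − (−10))/0.00488281 = 3075.4202; round gives code 3075.
Reconstructed: 5.0146484 V.
Difference: 0.00205156 V → 2.052 mV.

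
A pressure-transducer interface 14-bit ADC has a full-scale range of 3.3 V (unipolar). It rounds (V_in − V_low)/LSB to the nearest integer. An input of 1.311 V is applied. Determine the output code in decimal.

Full-scale span = 3.3 V; LSB = 3.3/2^14 = 201.42 µV.
(V_in − V_low)/LSB = (1.311 − 0) / 0.000201416 = 6508.916.
So the output code is 6509.

code 6509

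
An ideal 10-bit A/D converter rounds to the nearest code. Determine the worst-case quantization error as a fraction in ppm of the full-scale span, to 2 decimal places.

Rounding → worst-case error = ½ LSB = V_FS/2^11, so 1e+06/2048 = 488.281 ppm of full scale.

488.28 ppm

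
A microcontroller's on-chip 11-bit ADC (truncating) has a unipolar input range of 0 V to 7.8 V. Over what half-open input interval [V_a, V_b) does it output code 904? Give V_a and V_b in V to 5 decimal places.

[3.44297 V, 3.44678 V)

LSB = 7.8/2^11 = 3.809 mV.
V_a = V_low + 904·LSB = 3.44297 V; V_b = V_low + 905·LSB = 3.44678 V.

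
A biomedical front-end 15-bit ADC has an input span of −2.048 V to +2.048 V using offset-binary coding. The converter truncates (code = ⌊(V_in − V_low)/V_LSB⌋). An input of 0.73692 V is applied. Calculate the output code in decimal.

LSB = 4.096 V / 32768 = 125.00 µV.
Input sits at 22279.360 steps above V_low.
So the output code is 22279.

code 22279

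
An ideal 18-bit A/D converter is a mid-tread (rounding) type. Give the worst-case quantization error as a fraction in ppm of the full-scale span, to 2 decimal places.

Rounding → worst-case error = ½ LSB = V_FS/2^19, so 1e+06/524288 = 1.90735 ppm of full scale.

1.91 ppm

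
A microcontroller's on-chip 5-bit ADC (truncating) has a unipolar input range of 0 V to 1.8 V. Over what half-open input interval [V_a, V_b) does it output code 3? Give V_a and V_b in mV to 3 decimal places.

LSB = 1.8/2^5 = 56.250 mV.
V_a = V_low + 3·LSB = 0.16875 V; V_b = V_low + 4·LSB = 0.225 V.

[168.750 mV, 225.000 mV)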